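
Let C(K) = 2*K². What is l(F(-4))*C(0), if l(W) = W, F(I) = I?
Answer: 0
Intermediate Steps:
l(F(-4))*C(0) = -8*0² = -8*0 = -4*0 = 0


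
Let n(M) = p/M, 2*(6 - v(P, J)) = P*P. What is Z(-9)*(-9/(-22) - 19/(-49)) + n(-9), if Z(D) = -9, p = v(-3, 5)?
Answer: -11866/1617 ≈ -7.3383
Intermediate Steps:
v(P, J) = 6 - P²/2 (v(P, J) = 6 - P*P/2 = 6 - P²/2)
p = 3/2 (p = 6 - ½*(-3)² = 6 - ½*9 = 6 - 9/2 = 3/2 ≈ 1.5000)
n(M) = 3/(2*M)
Z(-9)*(-9/(-22) - 19/(-49)) + n(-9) = -9*(-9/(-22) - 19/(-49)) + (3/2)/(-9) = -9*(-9*(-1/22) - 19*(-1/49)) + (3/2)*(-⅑) = -9*(9/22 + 19/49) - ⅙ = -9*859/1078 - ⅙ = -7731/1078 - ⅙ = -11866/1617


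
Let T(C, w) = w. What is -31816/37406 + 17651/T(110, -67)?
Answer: -331192489/1253101 ≈ -264.30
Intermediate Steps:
-31816/37406 + 17651/T(110, -67) = -31816/37406 + 17651/(-67) = -31816*1/37406 + 17651*(-1/67) = -15908/18703 - 17651/67 = -331192489/1253101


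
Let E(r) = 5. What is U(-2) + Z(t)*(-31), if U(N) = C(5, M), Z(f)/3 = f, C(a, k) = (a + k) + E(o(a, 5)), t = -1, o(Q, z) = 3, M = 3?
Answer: 106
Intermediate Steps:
C(a, k) = 5 + a + k (C(a, k) = (a + k) + 5 = 5 + a + k)
Z(f) = 3*f
U(N) = 13 (U(N) = 5 + 5 + 3 = 13)
U(-2) + Z(t)*(-31) = 13 + (3*(-1))*(-31) = 13 - 3*(-31) = 13 + 93 = 106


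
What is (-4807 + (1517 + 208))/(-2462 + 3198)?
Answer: -67/16 ≈ -4.1875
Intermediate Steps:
(-4807 + (1517 + 208))/(-2462 + 3198) = (-4807 + 1725)/736 = -3082*1/736 = -67/16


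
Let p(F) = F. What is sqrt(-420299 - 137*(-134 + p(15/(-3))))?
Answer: 6*I*sqrt(11146) ≈ 633.45*I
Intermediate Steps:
sqrt(-420299 - 137*(-134 + p(15/(-3)))) = sqrt(-420299 - 137*(-134 + 15/(-3))) = sqrt(-420299 - 137*(-134 + 15*(-1/3))) = sqrt(-420299 - 137*(-134 - 5)) = sqrt(-420299 - 137*(-139)) = sqrt(-420299 + 19043) = sqrt(-401256) = 6*I*sqrt(11146)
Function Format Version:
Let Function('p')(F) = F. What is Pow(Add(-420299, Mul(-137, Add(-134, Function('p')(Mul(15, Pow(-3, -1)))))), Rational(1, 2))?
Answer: Mul(6, I, Pow(11146, Rational(1, 2))) ≈ Mul(633.45, I)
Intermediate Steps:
Pow(Add(-420299, Mul(-137, Add(-134, Function('p')(Mul(15, Pow(-3, -1)))))), Rational(1, 2)) = Pow(Add(-420299, Mul(-137, Add(-134, Mul(15, Pow(-3, -1))))), Rational(1, 2)) = Pow(Add(-420299, Mul(-137, Add(-134, Mul(15, Rational(-1, 3))))), Rational(1, 2)) = Pow(Add(-420299, Mul(-137, Add(-134, -5))), Rational(1, 2)) = Pow(Add(-420299, Mul(-137, -139)), Rational(1, 2)) = Pow(Add(-420299, 19043), Rational(1, 2)) = Pow(-401256, Rational(1, 2)) = Mul(6, I, Pow(11146, Rational(1, 2)))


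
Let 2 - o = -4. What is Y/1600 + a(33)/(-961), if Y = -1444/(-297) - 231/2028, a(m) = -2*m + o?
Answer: 807608371/12348281088 ≈ 0.065403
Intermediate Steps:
o = 6 (o = 2 - 1*(-4) = 2 + 4 = 6)
a(m) = 6 - 2*m (a(m) = -2*m + 6 = 6 - 2*m)
Y = 953275/200772 (Y = -1444*(-1/297) - 231*1/2028 = 1444/297 - 77/676 = 953275/200772 ≈ 4.7480)
Y/1600 + a(33)/(-961) = (953275/200772)/1600 + (6 - 2*33)/(-961) = (953275/200772)*(1/1600) + (6 - 66)*(-1/961) = 38131/12849408 - 60*(-1/961) = 38131/12849408 + 60/961 = 807608371/12348281088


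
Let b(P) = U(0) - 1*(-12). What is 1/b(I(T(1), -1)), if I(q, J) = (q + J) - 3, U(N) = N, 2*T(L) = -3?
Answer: 1/12 ≈ 0.083333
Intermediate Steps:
T(L) = -3/2 (T(L) = (1/2)*(-3) = -3/2)
I(q, J) = -3 + J + q (I(q, J) = (J + q) - 3 = -3 + J + q)
b(P) = 12 (b(P) = 0 - 1*(-12) = 0 + 12 = 12)
1/b(I(T(1), -1)) = 1/12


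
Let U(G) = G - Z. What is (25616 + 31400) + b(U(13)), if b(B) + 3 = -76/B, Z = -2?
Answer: 855119/15 ≈ 57008.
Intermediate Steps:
U(G) = 2 + G (U(G) = G - 1*(-2) = G + 2 = 2 + G)
b(B) = -3 - 76/B
(25616 + 31400) + b(U(13)) = (25616 + 31400) + (-3 - 76/(2 + 13)) = 57016 + (-3 - 76/15) = 57016 - 121/15 = 855119/15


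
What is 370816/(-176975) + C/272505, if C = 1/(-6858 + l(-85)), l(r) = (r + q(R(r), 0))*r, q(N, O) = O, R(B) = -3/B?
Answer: -7417012278077/3539830412325 ≈ -2.0953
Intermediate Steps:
l(r) = r**2 (l(r) = (r + 0)*r = r*r = r**2)
C = 1/367 (C = 1/(-6858 + (-85)**2) = 1/(-6858 + 7225) = 1/367 ≈ 0.0027248)
370816/(-176975) + C/272505 = 370816/(-176975) + (1/367)/272505 = 370816*(-1/176975) + (1/367)*(1/272505) = -370816/176975 + 1/100009335 = -7417012278077/3539830412325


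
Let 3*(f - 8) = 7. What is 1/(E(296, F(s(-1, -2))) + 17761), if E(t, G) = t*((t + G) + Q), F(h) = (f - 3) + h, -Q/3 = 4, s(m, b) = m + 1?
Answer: 3/311987 ≈ 9.6158e-6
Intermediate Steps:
s(m, b) = 1 + m
Q = -12 (Q = -3*4 = -12)
f = 31/3 (f = 8 + (⅓)*7 = 8 + 7/3 = 31/3 ≈ 10.333)
F(h) = 22/3 + h (F(h) = (31/3 - 3) + h = 22/3 + h)
E(t, G) = t*(-12 + G + t) (E(t, G) = t*((t + G) - 12) = t*((G + t) - 12) = t*(-12 + G + t))
1/(E(296, F(s(-1, -2))) + 17761) = 1/(296*(-12 + (22/3 + (1 - 1)) + 296) + 17761) = 1/(296*(-12 + (22/3 + 0) + 296) + 17761) = 1/(296*(-12 + 22/3 + 296) + 17761) = 1/(296*(874/3) + 17761) = 1/(258704/3 + 17761) = 1/(311987/3) = 3/311987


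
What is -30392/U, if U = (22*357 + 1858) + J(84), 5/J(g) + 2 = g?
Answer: -2492144/796389 ≈ -3.1293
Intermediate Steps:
J(g) = 5/(-2 + g)
U = 796389/82 (U = (22*357 + 1858) + 5/(-2 + 84) = (7854 + 1858) + 5/82 = 9712 + 5*(1/82) = 9712 + 5/82 = 796389/82 ≈ 9712.1)
-30392/U = -30392/796389/82 = -30392*82/796389 = -2492144/796389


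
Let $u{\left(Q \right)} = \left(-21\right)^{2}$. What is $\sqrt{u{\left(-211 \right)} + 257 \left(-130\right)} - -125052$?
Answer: $125052 + i \sqrt{32969} \approx 1.2505 \cdot 10^{5} + 181.57 i$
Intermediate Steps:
$u{\left(Q \right)} = 441$
$\sqrt{u{\left(-211 \right)} + 257 \left(-130\right)} - -125052 = \sqrt{441 + 257 \left(-130\right)} - -125052 = \sqrt{441 - 33410} + 125052 = \sqrt{-32969} + 125052 = i \sqrt{32969} + 125052 = 125052 + i \sqrt{32969}$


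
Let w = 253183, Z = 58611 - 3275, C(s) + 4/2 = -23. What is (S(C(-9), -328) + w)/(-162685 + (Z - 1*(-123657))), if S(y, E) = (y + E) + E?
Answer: 126251/8154 ≈ 15.483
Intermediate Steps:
C(s) = -25 (C(s) = -2 - 23 = -25)
Z = 55336
S(y, E) = y + 2*E (S(y, E) = (E + y) + E = y + 2*E)
(S(C(-9), -328) + w)/(-162685 + (Z - 1*(-123657))) = ((-25 + 2*(-328)) + 253183)/(-162685 + (55336 - 1*(-123657))) = ((-25 - 656) + 253183)/(-162685 + (55336 + 123657)) = (-681 + 253183)/(-162685 + 178993) = 252502/16308 = 252502*(1/16308) = 126251/8154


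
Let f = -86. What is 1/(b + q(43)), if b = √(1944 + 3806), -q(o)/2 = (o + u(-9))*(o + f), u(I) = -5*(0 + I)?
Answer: 3784/28634437 - 5*√230/57268874 ≈ 0.00013082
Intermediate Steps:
u(I) = -5*I
q(o) = -2*(-86 + o)*(45 + o) (q(o) = -2*(o - 5*(-9))*(o - 86) = -2*(o + 45)*(-86 + o) = -2*(45 + o)*(-86 + o) = -2*(-86 + o)*(45 + o))
b = 5*√230 (b = √5750 = 5*√230 ≈ 75.829)
1/(b + q(43)) = 1/(5*√230 + (7740 - 2*43² + 82*43)) = 1/(5*√230 + (7740 - 2*1849 + 3526)) = 1/(5*√230 + (7740 - 3698 + 3526)) = 1/(5*√230 + 7568) = 1/(7568 + 5*√230)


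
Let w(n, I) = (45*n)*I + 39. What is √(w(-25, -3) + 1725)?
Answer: 3*√571 ≈ 71.687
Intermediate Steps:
w(n, I) = 39 + 45*I*n (w(n, I) = 45*I*n + 39 = 39 + 45*I*n)
√(w(-25, -3) + 1725) = √((39 + 45*(-3)*(-25)) + 1725) = √((39 + 3375) + 1725) = √(3414 + 1725) = √5139 = 3*√571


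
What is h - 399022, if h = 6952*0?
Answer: -399022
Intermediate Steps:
h = 0
h - 399022 = 0 - 399022 = -399022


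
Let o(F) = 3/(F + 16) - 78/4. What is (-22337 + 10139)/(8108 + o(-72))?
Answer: -683088/452953 ≈ -1.5081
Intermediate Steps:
o(F) = -39/2 + 3/(16 + F) (o(F) = 3/(16 + F) - 78*¼ = 3/(16 + F) - 39/2 = -39/2 + 3/(16 + F))
(-22337 + 10139)/(8108 + o(-72)) = (-22337 + 10139)/(8108 + 3*(-206 - 13*(-72))/(2*(16 - 72))) = -12198/(8108 + (3/2)*(-206 + 936)/(-56)) = -12198/(8108 + (3/2)*(-1/56)*730) = -12198/(8108 - 1095/56) = -12198/452953/56 = -12198*56/452953 = -683088/452953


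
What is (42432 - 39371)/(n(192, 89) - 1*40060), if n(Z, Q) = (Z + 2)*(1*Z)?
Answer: -3061/2812 ≈ -1.0885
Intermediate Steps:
n(Z, Q) = Z*(2 + Z) (n(Z, Q) = (2 + Z)*Z = Z*(2 + Z))
(42432 - 39371)/(n(192, 89) - 1*40060) = (42432 - 39371)/(192*(2 + 192) - 1*40060) = 3061/(192*194 - 40060) = 3061/(37248 - 40060) = 3061/(-2812) = 3061*(-1/2812) = -3061/2812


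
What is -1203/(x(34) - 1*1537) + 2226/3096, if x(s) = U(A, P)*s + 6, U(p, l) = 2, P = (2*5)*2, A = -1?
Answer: 1163521/754908 ≈ 1.5413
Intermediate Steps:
P = 20 (P = 10*2 = 20)
x(s) = 6 + 2*s (x(s) = 2*s + 6 = 6 + 2*s)
-1203/(x(34) - 1*1537) + 2226/3096 = -1203/((6 + 2*34) - 1*1537) + 2226/3096 = -1203/((6 + 68) - 1537) + 2226*(1/3096) = -1203/(74 - 1537) + 371/516 = -1203/(-1463) + 371/516 = -1203*(-1/1463) + 371/516 = 1203/1463 + 371/516 = 1163521/754908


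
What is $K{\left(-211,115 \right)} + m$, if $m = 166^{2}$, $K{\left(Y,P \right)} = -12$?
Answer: $27544$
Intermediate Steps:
$m = 27556$
$K{\left(-211,115 \right)} + m = -12 + 27556 = 27544$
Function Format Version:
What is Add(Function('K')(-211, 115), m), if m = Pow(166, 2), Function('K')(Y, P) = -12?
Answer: 27544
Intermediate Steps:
m = 27556
Add(Function('K')(-211, 115), m) = Add(-12, 27556) = 27544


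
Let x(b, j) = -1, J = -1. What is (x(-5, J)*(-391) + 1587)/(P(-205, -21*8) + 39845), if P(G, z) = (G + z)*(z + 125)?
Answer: 989/27942 ≈ 0.035395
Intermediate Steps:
P(G, z) = (125 + z)*(G + z) (P(G, z) = (G + z)*(125 + z) = (125 + z)*(G + z))
(x(-5, J)*(-391) + 1587)/(P(-205, -21*8) + 39845) = (-1*(-391) + 1587)/(((-21*8)² + 125*(-205) + 125*(-21*8) - (-4305)*8) + 39845) = (391 + 1587)/(((-168)² - 25625 + 125*(-168) - 205*(-168)) + 39845) = 1978/((28224 - 25625 - 21000 + 34440) + 39845) = 1978/(16039 + 39845) = 1978/55884 = 1978*(1/55884) = 989/27942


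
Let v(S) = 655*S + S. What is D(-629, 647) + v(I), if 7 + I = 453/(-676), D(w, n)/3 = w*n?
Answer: -207180581/169 ≈ -1.2259e+6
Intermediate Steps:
D(w, n) = 3*n*w (D(w, n) = 3*(w*n) = 3*(n*w) = 3*n*w)
I = -5185/676 (I = -7 + 453/(-676) = -7 + 453*(-1/676) = -7 - 453/676 = -5185/676 ≈ -7.6701)
v(S) = 656*S
D(-629, 647) + v(I) = 3*647*(-629) + 656*(-5185/676) = -1220889 - 850340/169 = -207180581/169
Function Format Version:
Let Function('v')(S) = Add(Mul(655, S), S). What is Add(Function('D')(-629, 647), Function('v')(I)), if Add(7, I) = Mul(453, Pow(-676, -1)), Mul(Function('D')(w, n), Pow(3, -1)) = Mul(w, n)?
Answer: Rational(-207180581, 169) ≈ -1.2259e+6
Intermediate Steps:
Function('D')(w, n) = Mul(3, n, w) (Function('D')(w, n) = Mul(3, Mul(w, n)) = Mul(3, Mul(n, w)) = Mul(3, n, w))
I = Rational(-5185, 676) (I = Add(-7, Mul(453, Pow(-676, -1))) = Add(-7, Mul(453, Rational(-1, 676))) = Add(-7, Rational(-453, 676)) = Rational(-5185, 676) ≈ -7.6701)
Function('v')(S) = Mul(656, S)
Add(Function('D')(-629, 647), Function('v')(I)) = Add(Mul(3, 647, -629), Mul(656, Rational(-5185, 676))) = Add(-1220889, Rational(-850340, 169)) = Rational(-207180581, 169)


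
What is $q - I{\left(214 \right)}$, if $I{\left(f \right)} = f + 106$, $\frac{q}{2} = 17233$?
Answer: $34146$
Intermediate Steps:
$q = 34466$ ($q = 2 \cdot 17233 = 34466$)
$I{\left(f \right)} = 106 + f$
$q - I{\left(214 \right)} = 34466 - \left(106 + 214\right) = 34466 - 320 = 34146$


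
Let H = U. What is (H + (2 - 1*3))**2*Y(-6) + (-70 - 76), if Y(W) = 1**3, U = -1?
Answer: -142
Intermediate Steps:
H = -1
Y(W) = 1
(H + (2 - 1*3))**2*Y(-6) + (-70 - 76) = (-1 + (2 - 1*3))**2*1 + (-70 - 76) = (-1 + (2 - 3))**2*1 - 146 = (-1 - 1)**2*1 - 146 = (-2)**2*1 - 146 = 4*1 - 146 = 4 - 146 = -142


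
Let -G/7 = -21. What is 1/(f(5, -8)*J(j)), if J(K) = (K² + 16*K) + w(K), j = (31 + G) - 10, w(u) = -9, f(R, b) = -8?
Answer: -1/247224 ≈ -4.0449e-6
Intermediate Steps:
G = 147 (G = -7*(-21) = 147)
j = 168 (j = (31 + 147) - 10 = 178 - 10 = 168)
J(K) = -9 + K² + 16*K (J(K) = (K² + 16*K) - 9 = -9 + K² + 16*K)
1/(f(5, -8)*J(j)) = 1/(-8*(-9 + 168² + 16*168)) = 1/(-8*(-9 + 28224 + 2688)) = 1/(-8*30903) = 1/(-247224) = -1/247224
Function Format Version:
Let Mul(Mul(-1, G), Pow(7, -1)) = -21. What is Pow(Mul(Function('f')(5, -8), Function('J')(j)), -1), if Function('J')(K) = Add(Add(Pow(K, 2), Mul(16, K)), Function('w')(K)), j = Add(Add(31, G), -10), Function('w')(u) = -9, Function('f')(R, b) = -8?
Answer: Rational(-1, 247224) ≈ -4.0449e-6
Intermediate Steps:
G = 147 (G = Mul(-7, -21) = 147)
j = 168 (j = Add(Add(31, 147), -10) = Add(178, -10) = 168)
Function('J')(K) = Add(-9, Pow(K, 2), Mul(16, K)) (Function('J')(K) = Add(Add(Pow(K, 2), Mul(16, K)), -9) = Add(-9, Pow(K, 2), Mul(16, K)))
Pow(Mul(Function('f')(5, -8), Function('J')(j)), -1) = Pow(Mul(-8, Add(-9, Pow(168, 2), Mul(16, 168))), -1) = Pow(Mul(-8, Add(-9, 28224, 2688)), -1) = Pow(Mul(-8, 30903), -1) = Pow(-247224, -1) = Rational(-1, 247224)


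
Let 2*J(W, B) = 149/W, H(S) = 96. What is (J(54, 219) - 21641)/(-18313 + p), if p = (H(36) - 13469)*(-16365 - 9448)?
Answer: -2337079/37279325088 ≈ -6.2691e-5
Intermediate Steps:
J(W, B) = 149/(2*W) (J(W, B) = (149/W)/2 = 149/(2*W))
p = 345197249 (p = (96 - 13469)*(-16365 - 9448) = -13373*(-25813) = 345197249)
(J(54, 219) - 21641)/(-18313 + p) = ((149/2)/54 - 21641)/(-18313 + 345197249) = ((149/2)*(1/54) - 21641)/345178936 = (149/108 - 21641)*(1/345178936) = -2337079/108*1/345178936 = -2337079/37279325088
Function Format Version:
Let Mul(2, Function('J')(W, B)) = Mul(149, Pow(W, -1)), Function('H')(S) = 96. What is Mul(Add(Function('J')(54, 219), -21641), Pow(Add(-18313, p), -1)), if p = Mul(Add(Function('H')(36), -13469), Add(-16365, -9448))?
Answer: Rational(-2337079, 37279325088) ≈ -6.2691e-5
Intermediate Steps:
Function('J')(W, B) = Mul(Rational(149, 2), Pow(W, -1)) (Function('J')(W, B) = Mul(Rational(1, 2), Mul(149, Pow(W, -1))) = Mul(Rational(149, 2), Pow(W, -1)))
p = 345197249 (p = Mul(Add(96, -13469), Add(-16365, -9448)) = Mul(-13373, -25813) = 345197249)
Mul(Add(Function('J')(54, 219), -21641), Pow(Add(-18313, p), -1)) = Mul(Add(Mul(Rational(149, 2), Pow(54, -1)), -21641), Pow(Add(-18313, 345197249), -1)) = Mul(Add(Mul(Rational(149, 2), Rational(1, 54)), -21641), Pow(345178936, -1)) = Mul(Add(Rational(149, 108), -21641), Rational(1, 345178936)) = Mul(Rational(-2337079, 108), Rational(1, 345178936)) = Rational(-2337079, 37279325088)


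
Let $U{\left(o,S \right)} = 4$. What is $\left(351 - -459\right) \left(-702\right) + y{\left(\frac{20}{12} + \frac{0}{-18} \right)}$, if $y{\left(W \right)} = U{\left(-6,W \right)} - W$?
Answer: $- \frac{1705853}{3} \approx -5.6862 \cdot 10^{5}$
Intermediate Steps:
$y{\left(W \right)} = 4 - W$
$\left(351 - -459\right) \left(-702\right) + y{\left(\frac{20}{12} + \frac{0}{-18} \right)} = \left(351 - -459\right) \left(-702\right) + \left(4 - \left(\frac{20}{12} + \frac{0}{-18}\right)\right) = \left(351 + 459\right) \left(-702\right) + \left(4 - \left(20 \cdot \frac{1}{12} + 0 \left(- \frac{1}{18}\right)\right)\right) = 810 \left(-702\right) + \left(4 - \left(\frac{5}{3} + 0\right)\right) = -568620 + \left(4 - \frac{5}{3}\right) = -568620 + \frac{7}{3} = - \frac{1705853}{3}$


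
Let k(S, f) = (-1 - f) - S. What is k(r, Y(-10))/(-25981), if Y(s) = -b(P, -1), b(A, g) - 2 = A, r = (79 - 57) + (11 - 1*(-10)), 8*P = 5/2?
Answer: 667/415696 ≈ 0.0016045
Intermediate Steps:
P = 5/16 (P = (5/2)/8 = (5*(½))/8 = (⅛)*(5/2) = 5/16 ≈ 0.31250)
r = 43 (r = 22 + (11 + 10) = 22 + 21 = 43)
b(A, g) = 2 + A
Y(s) = -37/16 (Y(s) = -(2 + 5/16) = -1*37/16 = -37/16)
k(S, f) = -1 - S - f
k(r, Y(-10))/(-25981) = (-1 - 1*43 - 1*(-37/16))/(-25981) = (-1 - 43 + 37/16)*(-1/25981) = -667/16*(-1/25981) = 667/415696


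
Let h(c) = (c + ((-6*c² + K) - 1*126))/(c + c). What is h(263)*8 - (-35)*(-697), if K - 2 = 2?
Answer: -8075377/263 ≈ -30705.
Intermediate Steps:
K = 4 (K = 2 + 2 = 4)
h(c) = (-122 + c - 6*c²)/(2*c) (h(c) = (c + ((-6*c² + 4) - 1*126))/(c + c) = (c + ((4 - 6*c²) - 126))/((2*c)) = (c + (-122 - 6*c²))*(1/(2*c)) = (-122 + c - 6*c²)*(1/(2*c)) = (-122 + c - 6*c²)/(2*c))
h(263)*8 - (-35)*(-697) = (½ - 61/263 - 3*263)*8 - (-35)*(-697) = (½ - 61*1/263 - 789)*8 - 1*24395 = (½ - 61/263 - 789)*8 - 24395 = -414873/526*8 - 24395 = -1659492/263 - 24395 = -8075377/263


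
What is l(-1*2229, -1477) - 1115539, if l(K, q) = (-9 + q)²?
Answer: 1092657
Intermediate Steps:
l(-1*2229, -1477) - 1115539 = (-9 - 1477)² - 1115539 = (-1486)² - 1115539 = 2208196 - 1115539 = 1092657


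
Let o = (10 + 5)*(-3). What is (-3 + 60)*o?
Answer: -2565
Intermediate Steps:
o = -45 (o = 15*(-3) = -45)
(-3 + 60)*o = (-3 + 60)*(-45) = 57*(-45) = -2565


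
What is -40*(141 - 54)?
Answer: -3480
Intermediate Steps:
-40*(141 - 54) = -40*87 = -3480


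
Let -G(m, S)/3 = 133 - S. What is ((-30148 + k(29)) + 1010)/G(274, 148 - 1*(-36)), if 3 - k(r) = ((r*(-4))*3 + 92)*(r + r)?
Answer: -14287/153 ≈ -93.379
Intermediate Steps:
k(r) = 3 - 2*r*(92 - 12*r) (k(r) = 3 - ((r*(-4))*3 + 92)*(r + r) = 3 - (-4*r*3 + 92)*2*r = 3 - (-12*r + 92)*2*r = 3 - (92 - 12*r)*2*r = 3 - 2*r*(92 - 12*r))
G(m, S) = -399 + 3*S (G(m, S) = -3*(133 - S) = -399 + 3*S)
((-30148 + k(29)) + 1010)/G(274, 148 - 1*(-36)) = ((-30148 + (3 - 184*29 + 24*29**2)) + 1010)/(-399 + 3*(148 - 1*(-36))) = ((-30148 + (3 - 5336 + 24*841)) + 1010)/(-399 + 3*(148 + 36)) = ((-30148 + (3 - 5336 + 20184)) + 1010)/(-399 + 3*184) = ((-30148 + 14851) + 1010)/(-399 + 552) = (-15297 + 1010)/153 = -14287*1/153 = -14287/153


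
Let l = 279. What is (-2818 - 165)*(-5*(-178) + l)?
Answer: -3487127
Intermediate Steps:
(-2818 - 165)*(-5*(-178) + l) = (-2818 - 165)*(-5*(-178) + 279) = -2983*(890 + 279) = -2983*1169 = -3487127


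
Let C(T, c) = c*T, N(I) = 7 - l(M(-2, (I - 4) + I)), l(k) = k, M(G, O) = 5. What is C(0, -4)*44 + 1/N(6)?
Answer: ½ ≈ 0.50000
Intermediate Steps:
N(I) = 2 (N(I) = 7 - 1*5 = 7 - 5 = 2)
C(T, c) = T*c
C(0, -4)*44 + 1/N(6) = (0*(-4))*44 + 1/2 = 0*44 + ½ = 0 + ½ = ½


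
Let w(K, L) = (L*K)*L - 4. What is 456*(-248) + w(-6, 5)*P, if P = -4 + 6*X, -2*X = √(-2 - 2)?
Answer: -112472 + 924*I ≈ -1.1247e+5 + 924.0*I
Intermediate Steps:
X = -I (X = -√(-2 - 2)/2 = -I ≈ -1.0*I)
w(K, L) = -4 + K*L² (w(K, L) = (K*L)*L - 4 = K*L² - 4 = -4 + K*L²)
P = -4 - 6*I (P = -4 + 6*(-I) = -4 - 6*I ≈ -4.0 - 6.0*I)
456*(-248) + w(-6, 5)*P = 456*(-248) + (-4 - 6*5²)*(-4 - 6*I) = -113088 + (-4 - 6*25)*(-4 - 6*I) = -113088 + (-4 - 150)*(-4 - 6*I) = -113088 - 154*(-4 - 6*I) = -113088 + (616 + 924*I) = -112472 + 924*I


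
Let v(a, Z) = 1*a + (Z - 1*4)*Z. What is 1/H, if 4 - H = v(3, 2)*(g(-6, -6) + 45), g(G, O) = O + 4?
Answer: 1/47 ≈ 0.021277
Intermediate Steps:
v(a, Z) = a + Z*(-4 + Z) (v(a, Z) = a + (Z - 4)*Z = a + (-4 + Z)*Z = a + Z*(-4 + Z))
g(G, O) = 4 + O
H = 47 (H = 4 - (3 + 2² - 4*2)*((4 - 6) + 45) = 4 - (3 + 4 - 8)*(-2 + 45) = 4 - (-1)*43 = 4 - 1*(-43) = 4 + 43 = 47)
1/H = 1/47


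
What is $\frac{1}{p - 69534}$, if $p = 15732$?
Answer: $- \frac{1}{53802} \approx -1.8587 \cdot 10^{-5}$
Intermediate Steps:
$\frac{1}{p - 69534} = \frac{1}{15732 - 69534} = \frac{1}{-53802} = - \frac{1}{53802}$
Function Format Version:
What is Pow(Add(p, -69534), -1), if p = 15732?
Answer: Rational(-1, 53802) ≈ -1.8587e-5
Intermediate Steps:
Pow(Add(p, -69534), -1) = Pow(Add(15732, -69534), -1) = Pow(-53802, -1) = Rational(-1, 53802)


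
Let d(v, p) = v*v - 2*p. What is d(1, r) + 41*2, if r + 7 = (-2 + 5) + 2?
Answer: 87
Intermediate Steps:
r = -2 (r = -7 + ((-2 + 5) + 2) = -7 + (3 + 2) = -7 + 5 = -2)
d(v, p) = v**2 - 2*p
d(1, r) + 41*2 = (1**2 - 2*(-2)) + 41*2 = (1 + 4) + 82 = 5 + 82 = 87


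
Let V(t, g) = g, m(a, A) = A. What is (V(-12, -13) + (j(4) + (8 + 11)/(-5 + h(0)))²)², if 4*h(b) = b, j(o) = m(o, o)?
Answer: 104976/625 ≈ 167.96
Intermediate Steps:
j(o) = o
h(b) = b/4
(V(-12, -13) + (j(4) + (8 + 11)/(-5 + h(0)))²)² = (-13 + (4 + (8 + 11)/(-5 + (¼)*0))²)² = (-13 + (4 + 19/(-5 + 0))²)² = (-13 + (4 + 19/(-5))²)² = (-13 + (4 + 19*(-⅕))²)² = (-13 + (4 - 19/5)²)² = (-13 + (⅕)²)² = (-13 + 1/25)² = (-324/25)² = 104976/625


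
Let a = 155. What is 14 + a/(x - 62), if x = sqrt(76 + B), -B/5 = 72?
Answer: 24091/2064 - 155*I*sqrt(71)/2064 ≈ 11.672 - 0.63278*I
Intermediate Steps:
B = -360 (B = -5*72 = -360)
x = 2*I*sqrt(71) (x = sqrt(76 - 360) = sqrt(-284) = 2*I*sqrt(71) ≈ 16.852*I)
14 + a/(x - 62) = 14 + 155/(2*I*sqrt(71) - 62) = 14 + 155/(-62 + 2*I*sqrt(71))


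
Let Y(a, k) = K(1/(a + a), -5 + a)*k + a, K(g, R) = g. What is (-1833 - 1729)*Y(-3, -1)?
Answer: 30277/3 ≈ 10092.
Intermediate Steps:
Y(a, k) = a + k/(2*a) (Y(a, k) = k/(a + a) + a = k/((2*a)) + a = (1/(2*a))*k + a = k/(2*a) + a = a + k/(2*a))
(-1833 - 1729)*Y(-3, -1) = (-1833 - 1729)*(-3 + (½)*(-1)/(-3)) = -3562*(-3 + (½)*(-1)*(-⅓)) = -3562*(-3 + ⅙) = -3562*(-17/6) = 30277/3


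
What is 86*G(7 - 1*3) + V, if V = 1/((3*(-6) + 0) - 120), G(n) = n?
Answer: 47471/138 ≈ 343.99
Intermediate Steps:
V = -1/138 (V = 1/((-18 + 0) - 120) = 1/(-18 - 120) = 1/(-138) = -1/138 ≈ -0.0072464)
86*G(7 - 1*3) + V = 86*(7 - 1*3) - 1/138 = 86*(7 - 3) - 1/138 = 86*4 - 1/138 = 344 - 1/138 = 47471/138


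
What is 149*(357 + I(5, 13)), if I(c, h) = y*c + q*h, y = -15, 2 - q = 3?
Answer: 40081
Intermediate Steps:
q = -1 (q = 2 - 1*3 = 2 - 3 = -1)
I(c, h) = -h - 15*c (I(c, h) = -15*c - h = -h - 15*c)
149*(357 + I(5, 13)) = 149*(357 + (-1*13 - 15*5)) = 149*(357 + (-13 - 75)) = 149*(357 - 88) = 149*269 = 40081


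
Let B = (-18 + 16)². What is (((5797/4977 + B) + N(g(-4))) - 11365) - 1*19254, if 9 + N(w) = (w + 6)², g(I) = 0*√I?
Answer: -152230679/4977 ≈ -30587.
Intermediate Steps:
g(I) = 0
B = 4 (B = (-2)² = 4)
N(w) = -9 + (6 + w)² (N(w) = -9 + (w + 6)² = -9 + (6 + w)²)
(((5797/4977 + B) + N(g(-4))) - 11365) - 1*19254 = (((5797/4977 + 4) + (-9 + (6 + 0)²)) - 11365) - 1*19254 = (((5797*(1/4977) + 4) + (-9 + 6²)) - 11365) - 19254 = (((5797/4977 + 4) + (-9 + 36)) - 11365) - 19254 = ((25705/4977 + 27) - 11365) - 19254 = (160084/4977 - 11365) - 19254 = -56403521/4977 - 19254 = -152230679/4977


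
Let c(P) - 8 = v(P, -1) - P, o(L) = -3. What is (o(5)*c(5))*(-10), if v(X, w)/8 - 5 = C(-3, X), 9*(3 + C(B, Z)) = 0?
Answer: 570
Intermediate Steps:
C(B, Z) = -3 (C(B, Z) = -3 + (⅑)*0 = -3 + 0 = -3)
v(X, w) = 16 (v(X, w) = 40 + 8*(-3) = 40 - 24 = 16)
c(P) = 24 - P (c(P) = 8 + (16 - P) = 24 - P)
(o(5)*c(5))*(-10) = -3*(24 - 1*5)*(-10) = -3*(24 - 5)*(-10) = -3*19*(-10) = -57*(-10) = 570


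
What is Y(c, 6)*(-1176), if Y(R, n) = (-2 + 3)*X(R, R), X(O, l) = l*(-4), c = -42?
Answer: -197568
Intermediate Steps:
X(O, l) = -4*l
Y(R, n) = -4*R (Y(R, n) = (-2 + 3)*(-4*R) = 1*(-4*R) = -4*R)
Y(c, 6)*(-1176) = -4*(-42)*(-1176) = 168*(-1176) = -197568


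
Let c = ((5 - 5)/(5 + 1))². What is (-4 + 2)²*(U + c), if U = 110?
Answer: 440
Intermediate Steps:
c = 0 (c = (0/6)² = (0*(⅙))² = 0² = 0)
(-4 + 2)²*(U + c) = (-4 + 2)²*(110 + 0) = (-2)²*110 = 4*110 = 440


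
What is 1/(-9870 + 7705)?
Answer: -1/2165 ≈ -0.00046189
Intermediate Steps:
1/(-9870 + 7705) = 1/(-2165) = -1/2165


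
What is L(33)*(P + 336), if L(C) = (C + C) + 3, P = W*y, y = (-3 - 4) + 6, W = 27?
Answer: 21321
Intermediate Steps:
y = -1 (y = -7 + 6 = -1)
P = -27 (P = 27*(-1) = -27)
L(C) = 3 + 2*C (L(C) = 2*C + 3 = 3 + 2*C)
L(33)*(P + 336) = (3 + 2*33)*(-27 + 336) = (3 + 66)*309 = 69*309 = 21321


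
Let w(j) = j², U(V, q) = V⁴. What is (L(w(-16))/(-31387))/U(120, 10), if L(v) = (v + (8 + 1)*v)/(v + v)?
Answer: -1/1301681664000 ≈ -7.6824e-13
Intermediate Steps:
L(v) = 5 (L(v) = (v + 9*v)/((2*v)) = (10*v)*(1/(2*v)) = 5)
(L(w(-16))/(-31387))/U(120, 10) = (5/(-31387))/(120⁴) = (5*(-1/31387))/207360000 = -5/31387*1/207360000 = -1/1301681664000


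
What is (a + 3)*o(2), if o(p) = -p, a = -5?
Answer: 4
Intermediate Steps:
(a + 3)*o(2) = (-5 + 3)*(-1*2) = -2*(-2) = 4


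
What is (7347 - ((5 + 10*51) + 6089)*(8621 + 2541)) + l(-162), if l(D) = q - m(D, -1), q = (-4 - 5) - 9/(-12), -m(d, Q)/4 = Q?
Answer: -294826053/4 ≈ -7.3706e+7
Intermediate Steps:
m(d, Q) = -4*Q
q = -33/4 (q = -9 - 9*(-1/12) = -9 + ¾ = -33/4 ≈ -8.2500)
l(D) = -49/4 (l(D) = -33/4 - (-4)*(-1) = -33/4 - 1*4 = -33/4 - 4 = -49/4)
(7347 - ((5 + 10*51) + 6089)*(8621 + 2541)) + l(-162) = (7347 - ((5 + 10*51) + 6089)*(8621 + 2541)) - 49/4 = (7347 - ((5 + 510) + 6089)*11162) - 49/4 = (7347 - (515 + 6089)*11162) - 49/4 = (7347 - 6604*11162) - 49/4 = (7347 - 1*73713848) - 49/4 = (7347 - 73713848) - 49/4 = -73706501 - 49/4 = -294826053/4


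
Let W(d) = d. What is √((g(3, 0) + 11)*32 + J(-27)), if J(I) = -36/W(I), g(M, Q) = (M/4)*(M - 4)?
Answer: 2*√741/3 ≈ 18.148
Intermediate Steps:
g(M, Q) = M*(-4 + M)/4 (g(M, Q) = (M*(¼))*(-4 + M) = (M/4)*(-4 + M) = M*(-4 + M)/4)
J(I) = -36/I
√((g(3, 0) + 11)*32 + J(-27)) = √(((¼)*3*(-4 + 3) + 11)*32 - 36/(-27)) = √(((¼)*3*(-1) + 11)*32 - 36*(-1/27)) = √((-¾ + 11)*32 + 4/3) = √((41/4)*32 + 4/3) = √(328 + 4/3) = √(988/3) = 2*√741/3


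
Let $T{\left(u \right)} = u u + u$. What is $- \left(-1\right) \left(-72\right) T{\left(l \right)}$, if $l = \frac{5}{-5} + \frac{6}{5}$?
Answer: $- \frac{432}{25} \approx -17.28$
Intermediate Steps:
$l = \frac{1}{5}$ ($l = 5 \left(- \frac{1}{5}\right) + 6 \cdot \frac{1}{5} = -1 + \frac{6}{5} = \frac{1}{5} \approx 0.2$)
$T{\left(u \right)} = u + u^{2}$ ($T{\left(u \right)} = u^{2} + u = u + u^{2}$)
$- \left(-1\right) \left(-72\right) T{\left(l \right)} = - \left(-1\right) \left(-72\right) \frac{1 + \frac{1}{5}}{5} = - 72 \cdot \frac{1}{5} \cdot \frac{6}{5} = - \frac{72 \cdot 6}{25} = \left(-1\right) \frac{432}{25} = - \frac{432}{25}$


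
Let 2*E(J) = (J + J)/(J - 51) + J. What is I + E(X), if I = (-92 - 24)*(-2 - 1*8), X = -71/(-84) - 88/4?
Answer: 1170695819/1018248 ≈ 1149.7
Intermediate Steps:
X = -1777/84 (X = -71*(-1/84) - 88*¼ = 71/84 - 22 = -1777/84 ≈ -21.155)
E(J) = J/2 + J/(-51 + J) (E(J) = ((J + J)/(J - 51) + J)/2 = ((2*J)/(-51 + J) + J)/2 = (2*J/(-51 + J) + J)/2 = (J + 2*J/(-51 + J))/2 = J/2 + J/(-51 + J))
I = 1160 (I = -116*(-2 - 8) = -116*(-10) = 1160)
I + E(X) = 1160 + (½)*(-1777/84)*(-49 - 1777/84)/(-51 - 1777/84) = 1160 + (½)*(-1777/84)*(-5893/84)/(-6061/84) = 1160 + (½)*(-1777/84)*(-84/6061)*(-5893/84) = 1160 - 10471861/1018248 = 1170695819/1018248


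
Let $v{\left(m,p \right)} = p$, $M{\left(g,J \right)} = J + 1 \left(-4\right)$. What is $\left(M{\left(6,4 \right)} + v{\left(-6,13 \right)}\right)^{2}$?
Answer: $169$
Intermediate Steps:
$M{\left(g,J \right)} = -4 + J$ ($M{\left(g,J \right)} = J - 4 = -4 + J$)
$\left(M{\left(6,4 \right)} + v{\left(-6,13 \right)}\right)^{2} = \left(\left(-4 + 4\right) + 13\right)^{2} = \left(0 + 13\right)^{2} = 13^{2} = 169$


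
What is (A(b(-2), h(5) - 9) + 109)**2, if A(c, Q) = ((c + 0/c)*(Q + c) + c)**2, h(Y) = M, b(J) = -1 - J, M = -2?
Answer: 36100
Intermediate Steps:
h(Y) = -2
A(c, Q) = (c + c*(Q + c))**2 (A(c, Q) = ((c + 0)*(Q + c) + c)**2 = (c*(Q + c) + c)**2 = (c + c*(Q + c))**2)
(A(b(-2), h(5) - 9) + 109)**2 = ((-1 - 1*(-2))**2*(1 + (-2 - 9) + (-1 - 1*(-2)))**2 + 109)**2 = ((-1 + 2)**2*(1 - 11 + (-1 + 2))**2 + 109)**2 = (1**2*(1 - 11 + 1)**2 + 109)**2 = (1*(-9)**2 + 109)**2 = (1*81 + 109)**2 = (81 + 109)**2 = 190**2 = 36100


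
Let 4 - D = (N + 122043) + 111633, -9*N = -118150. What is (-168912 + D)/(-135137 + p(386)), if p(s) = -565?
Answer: 1870703/610659 ≈ 3.0634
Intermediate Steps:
N = 118150/9 (N = -⅑*(-118150) = 118150/9 ≈ 13128.)
D = -2221198/9 (D = 4 - ((118150/9 + 122043) + 111633) = 4 - (1216537/9 + 111633) = 4 - 1*2221234/9 = 4 - 2221234/9 = -2221198/9 ≈ -2.4680e+5)
(-168912 + D)/(-135137 + p(386)) = (-168912 - 2221198/9)/(-135137 - 565) = -3741406/9/(-135702) = -3741406/9*(-1/135702) = 1870703/610659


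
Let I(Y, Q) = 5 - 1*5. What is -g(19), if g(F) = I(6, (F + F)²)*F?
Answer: 0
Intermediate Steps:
I(Y, Q) = 0 (I(Y, Q) = 5 - 5 = 0)
g(F) = 0 (g(F) = 0*F = 0)
-g(19) = -1*0 = 0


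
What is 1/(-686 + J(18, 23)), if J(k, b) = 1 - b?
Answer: -1/708 ≈ -0.0014124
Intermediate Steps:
1/(-686 + J(18, 23)) = 1/(-686 + (1 - 1*23)) = 1/(-686 + (1 - 23)) = 1/(-686 - 22) = 1/(-708) = -1/708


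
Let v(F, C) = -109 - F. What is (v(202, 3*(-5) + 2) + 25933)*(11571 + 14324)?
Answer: 663481690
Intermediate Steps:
(v(202, 3*(-5) + 2) + 25933)*(11571 + 14324) = ((-109 - 1*202) + 25933)*(11571 + 14324) = ((-109 - 202) + 25933)*25895 = (-311 + 25933)*25895 = 25622*25895 = 663481690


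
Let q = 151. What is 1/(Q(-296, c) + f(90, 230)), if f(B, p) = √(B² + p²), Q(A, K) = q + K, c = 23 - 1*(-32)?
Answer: -103/9282 + 5*√610/9282 ≈ 0.0022076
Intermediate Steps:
c = 55 (c = 23 + 32 = 55)
Q(A, K) = 151 + K
1/(Q(-296, c) + f(90, 230)) = 1/((151 + 55) + √(90² + 230²)) = 1/(206 + √(8100 + 52900)) = 1/(206 + √61000) = 1/(206 + 10*√610)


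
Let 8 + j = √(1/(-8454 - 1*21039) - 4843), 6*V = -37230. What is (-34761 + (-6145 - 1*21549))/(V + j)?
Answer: 11444254762095/1138613010517 + 1873650*I*√4680689842/1138613010517 ≈ 10.051 + 0.11258*I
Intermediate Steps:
V = -6205 (V = (⅙)*(-37230) = -6205)
j = -8 + 10*I*√4680689842/9831 (j = -8 + √(1/(-8454 - 1*21039) - 4843) = -8 + √(1/(-8454 - 21039) - 4843) = -8 + √(1/(-29493) - 4843) = -8 + √(-1/29493 - 4843) = -8 + √(-142834600/29493) = -8 + 10*I*√4680689842/9831 ≈ -8.0 + 69.592*I)
(-34761 + (-6145 - 1*21549))/(V + j) = (-34761 + (-6145 - 1*21549))/(-6205 + (-8 + 10*I*√4680689842/9831)) = (-34761 + (-6145 - 21549))/(-6213 + 10*I*√4680689842/9831) = (-34761 - 27694)/(-6213 + 10*I*√4680689842/9831) = -62455/(-6213 + 10*I*√4680689842/9831)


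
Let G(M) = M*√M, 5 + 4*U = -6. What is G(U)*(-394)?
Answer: 2167*I*√11/4 ≈ 1796.8*I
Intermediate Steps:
U = -11/4 (U = -5/4 + (¼)*(-6) = -5/4 - 3/2 = -11/4 ≈ -2.7500)
G(M) = M^(3/2)
G(U)*(-394) = (-11/4)^(3/2)*(-394) = -11*I*√11/8*(-394) = 2167*I*√11/4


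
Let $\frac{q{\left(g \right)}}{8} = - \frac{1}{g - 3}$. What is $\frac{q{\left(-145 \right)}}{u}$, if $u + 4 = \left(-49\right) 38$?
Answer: $- \frac{1}{34521} \approx -2.8968 \cdot 10^{-5}$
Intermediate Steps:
$q{\left(g \right)} = - \frac{8}{-3 + g}$ ($q{\left(g \right)} = 8 \left(- \frac{1}{g - 3}\right) = 8 \left(- \frac{1}{-3 + g}\right) = - \frac{8}{-3 + g}$)
$u = -1866$ ($u = -4 - 1862 = -1866$)
$\frac{q{\left(-145 \right)}}{u} = \frac{\left(-8\right) \frac{1}{-3 - 145}}{-1866} = - \frac{8}{-148} \left(- \frac{1}{1866}\right) = \left(-8\right) \left(- \frac{1}{148}\right) \left(- \frac{1}{1866}\right) = \frac{2}{37} \left(- \frac{1}{1866}\right) = - \frac{1}{34521}$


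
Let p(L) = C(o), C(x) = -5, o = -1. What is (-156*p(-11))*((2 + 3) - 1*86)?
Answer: -63180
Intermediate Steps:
p(L) = -5
(-156*p(-11))*((2 + 3) - 1*86) = (-156*(-5))*((2 + 3) - 1*86) = 780*(5 - 86) = 780*(-81) = -63180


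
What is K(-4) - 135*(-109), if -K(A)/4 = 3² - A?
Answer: 14663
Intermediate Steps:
K(A) = -36 + 4*A (K(A) = -4*(3² - A) = -4*(9 - A) = -36 + 4*A)
K(-4) - 135*(-109) = (-36 + 4*(-4)) - 135*(-109) = (-36 - 16) + 14715 = -52 + 14715 = 14663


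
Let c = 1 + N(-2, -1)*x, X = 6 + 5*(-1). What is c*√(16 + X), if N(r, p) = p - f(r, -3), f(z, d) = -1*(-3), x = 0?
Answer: √17 ≈ 4.1231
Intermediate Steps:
f(z, d) = 3
X = 1 (X = 6 - 5 = 1)
N(r, p) = -3 + p (N(r, p) = p - 1*3 = p - 3 = -3 + p)
c = 1 (c = 1 + (-3 - 1)*0 = 1 - 4*0 = 1 + 0 = 1)
c*√(16 + X) = 1*√(16 + 1) = 1*√17 = √17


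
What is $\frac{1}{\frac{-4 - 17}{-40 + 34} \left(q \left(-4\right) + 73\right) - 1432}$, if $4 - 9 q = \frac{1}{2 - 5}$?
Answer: $- \frac{54}{63895} \approx -0.00084514$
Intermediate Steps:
$q = \frac{13}{27}$ ($q = \frac{4}{9} - \frac{1}{9 \left(2 - 5\right)} = \frac{4}{9} - \frac{1}{9 \left(-3\right)} = \frac{4}{9} - - \frac{1}{27} = \frac{4}{9} + \frac{1}{27} = \frac{13}{27} \approx 0.48148$)
$\frac{1}{\frac{-4 - 17}{-40 + 34} \left(q \left(-4\right) + 73\right) - 1432} = \frac{1}{\frac{-4 - 17}{-40 + 34} \left(\frac{13}{27} \left(-4\right) + 73\right) - 1432} = \frac{1}{- \frac{21}{-6} \left(- \frac{52}{27} + 73\right) - 1432} = \frac{1}{\left(-21\right) \left(- \frac{1}{6}\right) \frac{1919}{27} - 1432} = \frac{1}{\frac{7}{2} \cdot \frac{1919}{27} - 1432} = \frac{1}{\frac{13433}{54} - 1432} = \frac{1}{- \frac{63895}{54}} = - \frac{54}{63895}$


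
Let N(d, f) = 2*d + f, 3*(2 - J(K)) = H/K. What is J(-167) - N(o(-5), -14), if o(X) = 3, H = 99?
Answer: 1703/167 ≈ 10.198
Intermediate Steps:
J(K) = 2 - 33/K
N(d, f) = f + 2*d
J(-167) - N(o(-5), -14) = (2 - 33/(-167)) - (-14 + 2*3) = (2 - 33*(-1/167)) - (-14 + 6) = (2 + 33/167) - 1*(-8) = 367/167 + 8 = 1703/167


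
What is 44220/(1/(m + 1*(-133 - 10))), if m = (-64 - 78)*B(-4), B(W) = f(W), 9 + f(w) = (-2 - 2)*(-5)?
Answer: -75395100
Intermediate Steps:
f(w) = 11 (f(w) = -9 + (-2 - 2)*(-5) = -9 - 4*(-5) = -9 + 20 = 11)
B(W) = 11
m = -1562 (m = (-64 - 78)*11 = -142*11 = -1562)
44220/(1/(m + 1*(-133 - 10))) = 44220/(1/(-1562 + 1*(-133 - 10))) = 44220/(1/(-1562 + 1*(-143))) = 44220/(1/(-1562 - 143)) = 44220/(1/(-1705)) = 44220/(-1/1705) = 44220*(-1705) = -75395100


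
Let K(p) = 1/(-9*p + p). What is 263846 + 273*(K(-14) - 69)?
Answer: 3920183/16 ≈ 2.4501e+5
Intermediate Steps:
K(p) = -1/(8*p) (K(p) = 1/(-8*p) = -1/(8*p))
263846 + 273*(K(-14) - 69) = 263846 + 273*(-⅛/(-14) - 69) = 263846 + 273*(-⅛*(-1/14) - 69) = 263846 + 273*(1/112 - 69) = 263846 + 273*(-7727/112) = 263846 - 301353/16 = 3920183/16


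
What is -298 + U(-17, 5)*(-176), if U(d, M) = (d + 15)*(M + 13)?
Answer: 6038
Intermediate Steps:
U(d, M) = (13 + M)*(15 + d) (U(d, M) = (15 + d)*(13 + M) = (13 + M)*(15 + d))
-298 + U(-17, 5)*(-176) = -298 + (195 + 13*(-17) + 15*5 + 5*(-17))*(-176) = -298 + (195 - 221 + 75 - 85)*(-176) = -298 - 36*(-176) = -298 + 6336 = 6038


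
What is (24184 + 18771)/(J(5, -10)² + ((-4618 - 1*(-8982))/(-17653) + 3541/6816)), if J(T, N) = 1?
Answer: 5168467935840/153087097 ≈ 33762.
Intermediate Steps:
(24184 + 18771)/(J(5, -10)² + ((-4618 - 1*(-8982))/(-17653) + 3541/6816)) = (24184 + 18771)/(1² + ((-4618 - 1*(-8982))/(-17653) + 3541/6816)) = 42955/(1 + ((-4618 + 8982)*(-1/17653) + 3541*(1/6816))) = 42955/(1 + (4364*(-1/17653) + 3541/6816)) = 42955/(1 + (-4364/17653 + 3541/6816)) = 42955/(1 + 32764249/120322848) = 42955/(153087097/120322848) = 42955*(120322848/153087097) = 5168467935840/153087097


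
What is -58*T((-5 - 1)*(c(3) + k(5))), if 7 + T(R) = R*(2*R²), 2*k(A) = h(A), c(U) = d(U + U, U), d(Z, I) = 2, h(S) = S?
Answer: 2283634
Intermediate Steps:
c(U) = 2
k(A) = A/2
T(R) = -7 + 2*R³ (T(R) = -7 + R*(2*R²) = -7 + 2*R³)
-58*T((-5 - 1)*(c(3) + k(5))) = -58*(-7 + 2*((-5 - 1)*(2 + (½)*5))³) = -58*(-7 + 2*(-6*(2 + 5/2))³) = -58*(-7 + 2*(-6*9/2)³) = -58*(-7 + 2*(-27)³) = -58*(-7 + 2*(-19683)) = -58*(-7 - 39366) = -58*(-39373) = 2283634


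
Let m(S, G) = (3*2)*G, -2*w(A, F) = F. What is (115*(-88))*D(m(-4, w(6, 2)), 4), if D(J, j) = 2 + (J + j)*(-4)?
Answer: -101200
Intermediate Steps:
w(A, F) = -F/2
m(S, G) = 6*G
D(J, j) = 2 - 4*J - 4*j (D(J, j) = 2 + (-4*J - 4*j) = 2 - 4*J - 4*j)
(115*(-88))*D(m(-4, w(6, 2)), 4) = (115*(-88))*(2 - 24*(-½*2) - 4*4) = -10120*(2 - 24*(-1) - 16) = -10120*(2 - 4*(-6) - 16) = -10120*(2 + 24 - 16) = -10120*10 = -101200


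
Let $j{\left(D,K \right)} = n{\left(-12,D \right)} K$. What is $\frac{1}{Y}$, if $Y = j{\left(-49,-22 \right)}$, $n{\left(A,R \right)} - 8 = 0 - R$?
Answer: $- \frac{1}{1254} \approx -0.00079745$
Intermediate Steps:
$n{\left(A,R \right)} = 8 - R$ ($n{\left(A,R \right)} = 8 + \left(0 - R\right) = 8 - R$)
$j{\left(D,K \right)} = K \left(8 - D\right)$ ($j{\left(D,K \right)} = \left(8 - D\right) K = K \left(8 - D\right)$)
$Y = -1254$ ($Y = - 22 \left(8 - -49\right) = - 22 \left(8 + 49\right) = \left(-22\right) 57 = -1254$)
$\frac{1}{Y} = \frac{1}{-1254} = - \frac{1}{1254}$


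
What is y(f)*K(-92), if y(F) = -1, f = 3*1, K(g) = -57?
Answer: 57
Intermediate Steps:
f = 3
y(f)*K(-92) = -1*(-57) = 57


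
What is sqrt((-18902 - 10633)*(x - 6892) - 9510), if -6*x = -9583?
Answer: sqrt(625493570)/2 ≈ 12505.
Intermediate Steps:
x = 9583/6 (x = -1/6*(-9583) = 9583/6 ≈ 1597.2)
sqrt((-18902 - 10633)*(x - 6892) - 9510) = sqrt((-18902 - 10633)*(9583/6 - 6892) - 9510) = sqrt(-29535*(-31769/6) - 9510) = sqrt(312765805/2 - 9510) = sqrt(312746785/2) = sqrt(625493570)/2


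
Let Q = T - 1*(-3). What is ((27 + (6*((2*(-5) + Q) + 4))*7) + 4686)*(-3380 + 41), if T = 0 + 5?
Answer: -16017183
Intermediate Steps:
T = 5
Q = 8 (Q = 5 - 1*(-3) = 5 + 3 = 8)
((27 + (6*((2*(-5) + Q) + 4))*7) + 4686)*(-3380 + 41) = ((27 + (6*((2*(-5) + 8) + 4))*7) + 4686)*(-3380 + 41) = ((27 + (6*((-10 + 8) + 4))*7) + 4686)*(-3339) = ((27 + (6*(-2 + 4))*7) + 4686)*(-3339) = ((27 + (6*2)*7) + 4686)*(-3339) = ((27 + 12*7) + 4686)*(-3339) = ((27 + 84) + 4686)*(-3339) = (111 + 4686)*(-3339) = 4797*(-3339) = -16017183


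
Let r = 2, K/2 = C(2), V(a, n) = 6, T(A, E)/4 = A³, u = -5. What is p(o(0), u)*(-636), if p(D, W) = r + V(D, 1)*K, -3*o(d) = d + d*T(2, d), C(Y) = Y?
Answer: -16536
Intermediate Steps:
T(A, E) = 4*A³
K = 4 (K = 2*2 = 4)
o(d) = -11*d (o(d) = -(d + d*(4*2³))/3 = -(d + d*(4*8))/3 = -(d + d*32)/3 = -(d + 32*d)/3 = -11*d)
p(D, W) = 26 (p(D, W) = 2 + 6*4 = 2 + 24 = 26)
p(o(0), u)*(-636) = 26*(-636) = -16536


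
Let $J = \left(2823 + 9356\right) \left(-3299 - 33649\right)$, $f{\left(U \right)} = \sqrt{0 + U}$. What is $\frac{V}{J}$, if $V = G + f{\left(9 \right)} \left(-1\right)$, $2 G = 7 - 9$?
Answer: $\frac{1}{112497423} \approx 8.8891 \cdot 10^{-9}$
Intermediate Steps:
$G = -1$ ($G = \frac{7 - 9}{2} = \frac{1}{2} \left(-2\right) = -1$)
$f{\left(U \right)} = \sqrt{U}$
$V = -4$ ($V = -1 + \sqrt{9} \left(-1\right) = -1 + 3 \left(-1\right) = -1 - 3 = -4$)
$J = -449989692$ ($J = 12179 \left(-36948\right) = -449989692$)
$\frac{V}{J} = - \frac{4}{-449989692} = \left(-4\right) \left(- \frac{1}{449989692}\right) = \frac{1}{112497423}$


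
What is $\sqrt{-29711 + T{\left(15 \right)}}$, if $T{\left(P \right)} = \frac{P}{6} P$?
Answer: $\frac{i \sqrt{118694}}{2} \approx 172.26 i$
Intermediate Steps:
$T{\left(P \right)} = \frac{P^{2}}{6}$ ($T{\left(P \right)} = \frac{P}{6} P = \frac{P^{2}}{6}$)
$\sqrt{-29711 + T{\left(15 \right)}} = \sqrt{-29711 + \frac{15^{2}}{6}} = \sqrt{-29711 + \frac{1}{6} \cdot 225} = \sqrt{-29711 + \frac{75}{2}} = \sqrt{- \frac{59347}{2}} = \frac{i \sqrt{118694}}{2}$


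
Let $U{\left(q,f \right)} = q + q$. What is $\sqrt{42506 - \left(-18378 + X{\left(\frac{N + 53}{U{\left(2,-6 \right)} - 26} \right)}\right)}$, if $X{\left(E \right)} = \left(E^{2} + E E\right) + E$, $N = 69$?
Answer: $\frac{\sqrt{7360193}}{11} \approx 246.63$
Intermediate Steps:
$U{\left(q,f \right)} = 2 q$
$X{\left(E \right)} = E + 2 E^{2}$ ($X{\left(E \right)} = \left(E^{2} + E^{2}\right) + E = 2 E^{2} + E = E + 2 E^{2}$)
$\sqrt{42506 - \left(-18378 + X{\left(\frac{N + 53}{U{\left(2,-6 \right)} - 26} \right)}\right)} = \sqrt{42506 + \left(18378 - \frac{69 + 53}{2 \cdot 2 - 26} \left(1 + 2 \frac{69 + 53}{2 \cdot 2 - 26}\right)\right)} = \sqrt{42506 + \left(18378 - \frac{122}{4 - 26} \left(1 + 2 \frac{122}{4 - 26}\right)\right)} = \sqrt{42506 + \left(18378 - \frac{122}{-22} \left(1 + 2 \frac{122}{-22}\right)\right)} = \sqrt{42506 + \left(18378 - 122 \left(- \frac{1}{22}\right) \left(1 + 2 \cdot 122 \left(- \frac{1}{22}\right)\right)\right)} = \sqrt{42506 + \left(18378 - - \frac{61 \left(1 + 2 \left(- \frac{61}{11}\right)\right)}{11}\right)} = \sqrt{42506 + \left(18378 - - \frac{61 \left(1 - \frac{122}{11}\right)}{11}\right)} = \sqrt{42506 + \left(18378 - \left(- \frac{61}{11}\right) \left(- \frac{111}{11}\right)\right)} = \sqrt{42506 + \left(18378 - \frac{6771}{121}\right)} = \sqrt{42506 + \frac{2216967}{121}} = \sqrt{\frac{7360193}{121}} = \frac{\sqrt{7360193}}{11}$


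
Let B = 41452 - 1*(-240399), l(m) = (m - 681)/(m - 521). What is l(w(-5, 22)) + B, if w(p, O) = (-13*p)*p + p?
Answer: 239856212/851 ≈ 2.8185e+5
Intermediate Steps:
w(p, O) = p - 13*p² (w(p, O) = -13*p² + p = p - 13*p²)
l(m) = (-681 + m)/(-521 + m)
B = 281851 (B = 41452 + 240399 = 281851)
l(w(-5, 22)) + B = (-681 - 5*(1 - 13*(-5)))/(-521 - 5*(1 - 13*(-5))) + 281851 = (-681 - 5*(1 + 65))/(-521 - 5*(1 + 65)) + 281851 = (-681 - 5*66)/(-521 - 5*66) + 281851 = (-681 - 330)/(-521 - 330) + 281851 = -1011/(-851) + 281851 = -1/851*(-1011) + 281851 = 1011/851 + 281851 = 239856212/851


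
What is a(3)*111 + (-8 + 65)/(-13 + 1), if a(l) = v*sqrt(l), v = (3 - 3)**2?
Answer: -19/4 ≈ -4.7500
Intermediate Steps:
v = 0 (v = 0**2 = 0)
a(l) = 0 (a(l) = 0*sqrt(l) = 0)
a(3)*111 + (-8 + 65)/(-13 + 1) = 0*111 + (-8 + 65)/(-13 + 1) = 0 + 57/(-12) = 0 + 57*(-1/12) = 0 - 19/4 = -19/4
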